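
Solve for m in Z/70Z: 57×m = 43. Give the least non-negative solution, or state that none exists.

gcd(57, 70) = 1, so a unique solution mod 70 exists.
57⁻¹ ≡ 43 (mod 70).
m ≡ 43×43 ≡ 29 (mod 70).

29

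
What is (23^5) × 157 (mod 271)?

(23)^5 ≡ 93 (mod 271)
93 × 157 = 14601 ≡ 238 (mod 271)

238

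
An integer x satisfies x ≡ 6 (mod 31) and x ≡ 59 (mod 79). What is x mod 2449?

533

31⁻¹ mod 79: 31·51 ≡ 1 (mod 79), so 31⁻¹ ≡ 51.
x = 6 + 31·((59 − 6)·51 mod 79) = 6 + 31·17 = 533.
Check: 533 mod 31 = 6, 533 mod 79 = 59. ✓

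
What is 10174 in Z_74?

36

10174 = 137*74 + 36, so 10174 ≡ 36 (mod 74).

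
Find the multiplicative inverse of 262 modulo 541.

159

Apply the Euclidean algorithm and back-substitute:
541 = 2·262 + 17
262 = 15·17 + 7
17 = 2·7 + 3
7 = 2·3 + 1
3 = 3·1 + 0
gcd(262, 541) = 1, so the inverse exists.
Back-substitute for 1:
1 = 1·7 − 2·3
  = −2·17 + 5·7
  = 5·262 − 77·17
  = −77·541 + 159·262
So 262⁻¹ ≡ 159 (mod 541).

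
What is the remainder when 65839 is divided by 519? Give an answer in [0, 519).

65839 = 126*519 + 445, so 65839 ≡ 445 (mod 519).

445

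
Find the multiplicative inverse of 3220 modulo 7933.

7933 = 2*3220 + 1493
3220 = 2*1493 + 234
1493 = 6*234 + 89
234 = 2*89 + 56
89 = 1*56 + 33
56 = 1*33 + 23
33 = 1*23 + 10
23 = 2*10 + 3
10 = 3*3 + 1
3 = 3*1 + 0
gcd(3220, 7933) = 1, so the inverse exists.
Bézout: 1 = 977*7933 − 2407*3220.
So 3220⁻¹ ≡ −2407 ≡ 5526 (mod 7933).

5526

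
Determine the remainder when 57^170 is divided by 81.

By square-and-multiply:
170 in binary is 10101010, i.e. 170 = 128 + 32 + 8 + 2.
57^1 ≡ 57 (mod 81)
57^2 ≡ 57^2 = 3249 ≡ 9 (mod 81)
57^4 ≡ 9^2 = 81 ≡ 0 (mod 81)
57^8 ≡ 0^2 = 0 (mod 81)
57^16 ≡ 0^2 = 0 (mod 81)
57^32 ≡ 0^2 = 0 (mod 81)
57^64 ≡ 0^2 = 0 (mod 81)
57^128 ≡ 0^2 = 0 (mod 81)
57^170 = 57^128 × 57^32 × 57^8 × 57^2 ≡ 0 × 0 × 0 × 9 (mod 81).
Accumulate the product:
0 × 0 = 0
0 × 0 = 0
0 × 9 = 0

0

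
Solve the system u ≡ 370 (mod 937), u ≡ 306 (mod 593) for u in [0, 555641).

297399

937⁻¹ mod 593: 937×412 ≡ 1 (mod 593), so 937⁻¹ ≡ 412.
u = 370 + 937×((306 − 370)×412 mod 593) = 370 + 937×317 = 297399.
Check: 297399 mod 937 = 370, 297399 mod 593 = 306. ✓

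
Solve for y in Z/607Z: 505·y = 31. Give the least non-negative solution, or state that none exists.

gcd(505, 607) = 1, so a unique solution mod 607 exists.
505⁻¹ ≡ 363 (mod 607).
y ≡ 363·31 ≡ 327 (mod 607).

327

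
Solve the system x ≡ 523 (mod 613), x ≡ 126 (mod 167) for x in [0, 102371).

613⁻¹ mod 167: 613×85 ≡ 1 (mod 167), so 613⁻¹ ≡ 85.
x = 523 + 613×((126 − 523)×85 mod 167) = 523 + 613×156 = 96151.

96151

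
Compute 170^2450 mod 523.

Compute successive squares:
170^1 ≡ 170 (mod 523)
170^2 ≡ 170^2 = 28900 ≡ 135 (mod 523)
170^4 ≡ 135^2 = 18225 ≡ 443 (mod 523)
170^8 ≡ 443^2 = 196249 ≡ 124 (mod 523)
170^16 ≡ 124^2 = 15376 ≡ 209 (mod 523)
170^32 ≡ 209^2 = 43681 ≡ 272 (mod 523)
170^64 ≡ 272^2 = 73984 ≡ 241 (mod 523)
170^128 ≡ 241^2 = 58081 ≡ 28 (mod 523)
170^256 ≡ 28^2 = 784 ≡ 261 (mod 523)
170^512 ≡ 261^2 = 68121 ≡ 131 (mod 523)
170^1024 ≡ 131^2 = 17161 ≡ 425 (mod 523)
170^2048 ≡ 425^2 = 180625 ≡ 190 (mod 523)
170^2450 = 170^2048 × 170^256 × 170^128 × 170^16 × 170^2 ≡ 190 × 261 × 28 × 209 × 135 (mod 523).
Accumulate the product:
190 × 261 = 49590 ≡ 428
428 × 28 = 11984 ≡ 478
478 × 209 = 99902 ≡ 9
9 × 135 = 1215 ≡ 169

169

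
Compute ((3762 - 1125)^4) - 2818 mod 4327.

3762 - 1125 = 2637
(2637)^4 ≡ 514 (mod 4327)
514 - 2818 = -2304 ≡ 2023 (mod 4327)

2023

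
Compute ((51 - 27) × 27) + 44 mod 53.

51 - 27 = 24
24 × 27 = 648 ≡ 12 (mod 53)
12 + 44 = 56 ≡ 3 (mod 53)

3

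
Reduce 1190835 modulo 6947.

1190835 = 171·6947 + 2898, so 1190835 ≡ 2898 (mod 6947).

2898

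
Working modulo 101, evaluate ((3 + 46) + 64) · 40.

3 + 46 = 49
49 + 64 = 113 ≡ 12 (mod 101)
12 · 40 = 480 ≡ 76 (mod 101)

76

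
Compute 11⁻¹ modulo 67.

67 = 6·11 + 1
11 = 11·1 + 0
gcd(11, 67) = 1, so the inverse exists.
Bézout: 1 = 1·67 − 6·11.
So 11⁻¹ ≡ −6 ≡ 61 (mod 67).

61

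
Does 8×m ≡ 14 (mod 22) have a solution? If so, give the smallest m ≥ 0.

gcd(8, 22) = 2, and 2 | 14, so solutions exist.
Divide through by 2: 4×m mod 11 = 7.
4⁻¹ ≡ 3 (mod 11).
m ≡ 3×7 ≡ 10 (mod 11).
The smallest non-negative solution is m = 10.

10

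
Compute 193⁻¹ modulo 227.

20

227 = 1×193 + 34
193 = 5×34 + 23
34 = 1×23 + 11
23 = 2×11 + 1
11 = 11×1 + 0
gcd(193, 227) = 1, so the inverse exists.
Bézout: 1 = −17×227 + 20×193.
So 193⁻¹ ≡ 20 (mod 227).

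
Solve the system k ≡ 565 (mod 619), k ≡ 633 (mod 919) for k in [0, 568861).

516192

619⁻¹ mod 919: 619·242 ≡ 1 (mod 919), so 619⁻¹ ≡ 242.
k = 565 + 619·((633 − 565)·242 mod 919) = 565 + 619·833 = 516192.
Check: 516192 mod 619 = 565, 516192 mod 919 = 633. ✓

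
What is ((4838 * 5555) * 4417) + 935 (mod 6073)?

4838 * 5555 = 26875090 ≡ 2065 (mod 6073)
2065 * 4417 = 9121105 ≡ 5532 (mod 6073)
5532 + 935 = 6467 ≡ 394 (mod 6073)

394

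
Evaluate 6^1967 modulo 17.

3

Using repeated squaring:
6^1 ≡ 6 (mod 17)
6^2 ≡ 6^2 = 36 ≡ 2 (mod 17)
6^4 ≡ 2^2 = 4 (mod 17)
6^8 ≡ 4^2 = 16 (mod 17)
6^16 ≡ 16^2 = 256 ≡ 1 (mod 17)
6^32 ≡ 1^2 = 1 (mod 17)
6^64 ≡ 1^2 = 1 (mod 17)
6^128 ≡ 1^2 = 1 (mod 17)
6^256 ≡ 1^2 = 1 (mod 17)
6^512 ≡ 1^2 = 1 (mod 17)
6^1024 ≡ 1^2 = 1 (mod 17)
6^1967 = 6^1024 * 6^512 * 6^256 * 6^128 * 6^32 * 6^8 * 6^4 * 6^2 * 6^1 ≡ 1 * 1 * 1 * 1 * 1 * 16 * 4 * 2 * 6 (mod 17).
Accumulate the product:
1 * 1 = 1
1 * 1 = 1
1 * 1 = 1
1 * 1 = 1
1 * 16 = 16
16 * 4 = 64 ≡ 13
13 * 2 = 26 ≡ 9
9 * 6 = 54 ≡ 3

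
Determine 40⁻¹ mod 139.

139 = 3·40 + 19
40 = 2·19 + 2
19 = 9·2 + 1
2 = 2·1 + 0
gcd(40, 139) = 1, so the inverse exists.
Back-substitute for 1:
1 = 1·19 − 9·2
  = −9·40 + 19·19
  = 19·139 − 66·40
So 40⁻¹ ≡ −66 ≡ 73 (mod 139).

73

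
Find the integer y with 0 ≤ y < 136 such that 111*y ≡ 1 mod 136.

87

136 = 1*111 + 25
111 = 4*25 + 11
25 = 2*11 + 3
11 = 3*3 + 2
3 = 1*2 + 1
2 = 2*1 + 0
gcd(111, 136) = 1, so the inverse exists.
Back-substitute for 1:
1 = 1*3 − 1*2
  = −1*11 + 4*3
  = 4*25 − 9*11
  = −9*111 + 40*25
  = 40*136 − 49*111
So 111⁻¹ ≡ −49 ≡ 87 (mod 136).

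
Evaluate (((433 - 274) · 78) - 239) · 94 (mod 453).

403

433 - 274 = 159
159 · 78 = 12402 ≡ 171 (mod 453)
171 - 239 = -68 ≡ 385 (mod 453)
385 · 94 = 36190 ≡ 403 (mod 453)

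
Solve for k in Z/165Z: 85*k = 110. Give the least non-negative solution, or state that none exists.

gcd(85, 165) = 5, and 5 | 110, so solutions exist.
Divide through by 5: 17*k ≡ 22 mod 33.
17⁻¹ ≡ 2 (mod 33).
k ≡ 2*22 ≡ 11 (mod 33).
The smallest non-negative solution is k = 11.

11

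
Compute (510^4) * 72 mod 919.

(510)^4 ≡ 529 (mod 919)
529 * 72 = 38088 ≡ 409 (mod 919)

409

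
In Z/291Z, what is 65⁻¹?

By the extended Euclidean algorithm:
291 = 4*65 + 31
65 = 2*31 + 3
31 = 10*3 + 1
3 = 3*1 + 0
gcd(65, 291) = 1, so the inverse exists.
Back-substitute for 1:
1 = 1*31 − 10*3
  = −10*65 + 21*31
  = 21*291 − 94*65
So 65⁻¹ ≡ −94 ≡ 197 (mod 291).

197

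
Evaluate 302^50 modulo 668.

Using repeated squaring:
50 in binary is 110010, i.e. 50 = 32 + 16 + 2.
302^1 ≡ 302 (mod 668)
302^2 ≡ 302^2 = 91204 ≡ 356 (mod 668)
302^4 ≡ 356^2 = 126736 ≡ 484 (mod 668)
302^8 ≡ 484^2 = 234256 ≡ 456 (mod 668)
302^16 ≡ 456^2 = 207936 ≡ 188 (mod 668)
302^32 ≡ 188^2 = 35344 ≡ 608 (mod 668)
302^50 = 302^32 * 302^16 * 302^2 ≡ 608 * 188 * 356 (mod 668).
Accumulate the product:
608 * 188 = 114304 ≡ 76
76 * 356 = 27056 ≡ 336

336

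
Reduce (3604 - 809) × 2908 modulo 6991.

4318

3604 - 809 = 2795
2795 × 2908 = 8127860 ≡ 4318 (mod 6991)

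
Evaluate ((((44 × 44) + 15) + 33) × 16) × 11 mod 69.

44 × 44 = 1936 ≡ 4 (mod 69)
4 + 15 = 19
19 + 33 = 52
52 × 16 = 832 ≡ 4 (mod 69)
4 × 11 = 44

44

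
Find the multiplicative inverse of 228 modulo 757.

By the extended Euclidean algorithm:
757 = 3·228 + 73
228 = 3·73 + 9
73 = 8·9 + 1
9 = 9·1 + 0
gcd(228, 757) = 1, so the inverse exists.
Bézout: 1 = 25·757 − 83·228.
So 228⁻¹ ≡ −83 ≡ 674 (mod 757).

674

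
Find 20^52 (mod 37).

16

Using repeated squaring:
52 in binary is 110100, i.e. 52 = 32 + 16 + 4.
20^1 ≡ 20 (mod 37)
20^2 ≡ 20^2 = 400 ≡ 30 (mod 37)
20^4 ≡ 30^2 = 900 ≡ 12 (mod 37)
20^8 ≡ 12^2 = 144 ≡ 33 (mod 37)
20^16 ≡ 33^2 = 1089 ≡ 16 (mod 37)
20^32 ≡ 16^2 = 256 ≡ 34 (mod 37)
20^52 = 20^32 · 20^16 · 20^4 ≡ 34 · 16 · 12 (mod 37).
Accumulate the product:
34 · 16 = 544 ≡ 26
26 · 12 = 312 ≡ 16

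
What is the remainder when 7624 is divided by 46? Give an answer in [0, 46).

34

7624 = 165×46 + 34, so 7624 ≡ 34 (mod 46).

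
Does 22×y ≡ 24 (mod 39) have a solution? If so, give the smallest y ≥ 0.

gcd(22, 39) = 1, so a unique solution mod 39 exists.
22⁻¹ ≡ 16 (mod 39).
y ≡ 16×24 ≡ 33 (mod 39).

33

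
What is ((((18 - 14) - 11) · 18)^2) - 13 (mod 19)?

18 - 14 = 4
4 - 11 = -7 ≡ 12 (mod 19)
12 · 18 = 216 ≡ 7 (mod 19)
(7)^2 ≡ 11 (mod 19)
11 - 13 = -2 ≡ 17 (mod 19)

17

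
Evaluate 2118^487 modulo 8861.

1303

By square-and-multiply:
2118^1 ≡ 2118 (mod 8861)
2118^2 ≡ 2118^2 = 4485924 ≡ 2258 (mod 8861)
2118^4 ≡ 2258^2 = 5098564 ≡ 3489 (mod 8861)
2118^8 ≡ 3489^2 = 12173121 ≡ 6968 (mod 8861)
2118^16 ≡ 6968^2 = 48553024 ≡ 3605 (mod 8861)
2118^32 ≡ 3605^2 = 12996025 ≡ 5799 (mod 8861)
2118^64 ≡ 5799^2 = 33628401 ≡ 906 (mod 8861)
2118^128 ≡ 906^2 = 820836 ≡ 5624 (mod 8861)
2118^256 ≡ 5624^2 = 31629376 ≡ 4467 (mod 8861)
2118^487 = 2118^256 * 2118^128 * 2118^64 * 2118^32 * 2118^4 * 2118^2 * 2118^1 ≡ 4467 * 5624 * 906 * 5799 * 3489 * 2258 * 2118 (mod 8861).
Accumulate the product:
4467 * 5624 = 25122408 ≡ 1473
1473 * 906 = 1334538 ≡ 5388
5388 * 5799 = 31245012 ≡ 1126
1126 * 3489 = 3928614 ≡ 3191
3191 * 2258 = 7205278 ≡ 1285
1285 * 2118 = 2721630 ≡ 1303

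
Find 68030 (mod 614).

68030 = 110*614 + 490, so 68030 ≡ 490 (mod 614).

490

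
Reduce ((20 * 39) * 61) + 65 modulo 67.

8

20 * 39 = 780 ≡ 43 (mod 67)
43 * 61 = 2623 ≡ 10 (mod 67)
10 + 65 = 75 ≡ 8 (mod 67)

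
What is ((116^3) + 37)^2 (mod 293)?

234

(116)^3 ≡ 85 (mod 293)
85 + 37 = 122
(122)^2 ≡ 234 (mod 293)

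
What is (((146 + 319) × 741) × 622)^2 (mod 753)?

146 + 319 = 465
465 × 741 = 344565 ≡ 444 (mod 753)
444 × 622 = 276168 ≡ 570 (mod 753)
(570)^2 ≡ 357 (mod 753)

357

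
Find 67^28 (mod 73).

16

28 in binary is 11100, i.e. 28 = 16 + 8 + 4.
67^1 ≡ 67 (mod 73)
67^2 ≡ 67^2 = 4489 ≡ 36 (mod 73)
67^4 ≡ 36^2 = 1296 ≡ 55 (mod 73)
67^8 ≡ 55^2 = 3025 ≡ 32 (mod 73)
67^16 ≡ 32^2 = 1024 ≡ 2 (mod 73)
67^28 = 67^16 * 67^8 * 67^4 ≡ 2 * 32 * 55 (mod 73).
Accumulate the product:
2 * 32 = 64
64 * 55 = 3520 ≡ 16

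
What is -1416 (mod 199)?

176

-1416 = -8×199 + 176, so -1416 ≡ 176 (mod 199).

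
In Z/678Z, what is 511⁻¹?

By the extended Euclidean algorithm:
678 = 1*511 + 167
511 = 3*167 + 10
167 = 16*10 + 7
10 = 1*7 + 3
7 = 2*3 + 1
3 = 3*1 + 0
gcd(511, 678) = 1, so the inverse exists.
Bézout: 1 = 153*678 − 203*511.
So 511⁻¹ ≡ −203 ≡ 475 (mod 678).

475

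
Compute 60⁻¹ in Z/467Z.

288

467 = 7·60 + 47
60 = 1·47 + 13
47 = 3·13 + 8
13 = 1·8 + 5
8 = 1·5 + 3
5 = 1·3 + 2
3 = 1·2 + 1
2 = 2·1 + 0
gcd(60, 467) = 1, so the inverse exists.
Back-substitute for 1:
1 = 1·3 − 1·2
  = −1·5 + 2·3
  = 2·8 − 3·5
  = −3·13 + 5·8
  = 5·47 − 18·13
  = −18·60 + 23·47
  = 23·467 − 179·60
So 60⁻¹ ≡ −179 ≡ 288 (mod 467).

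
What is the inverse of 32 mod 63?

2

By the extended Euclidean algorithm:
63 = 1×32 + 31
32 = 1×31 + 1
31 = 31×1 + 0
gcd(32, 63) = 1, so the inverse exists.
Bézout: 1 = −1×63 + 2×32.
So 32⁻¹ ≡ 2 (mod 63).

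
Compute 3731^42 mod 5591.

Compute successive squares:
42 in binary is 101010, i.e. 42 = 32 + 8 + 2.
3731^1 ≡ 3731 (mod 5591)
3731^2 ≡ 3731^2 = 13920361 ≡ 4362 (mod 5591)
3731^4 ≡ 4362^2 = 19027044 ≡ 871 (mod 5591)
3731^8 ≡ 871^2 = 758641 ≡ 3856 (mod 5591)
3731^16 ≡ 3856^2 = 14868736 ≡ 2267 (mod 5591)
3731^32 ≡ 2267^2 = 5139289 ≡ 1160 (mod 5591)
3731^42 = 3731^32 × 3731^8 × 3731^2 ≡ 1160 × 3856 × 4362 (mod 5591).
Accumulate the product:
1160 × 3856 = 4472960 ≡ 160
160 × 4362 = 697920 ≡ 4636

4636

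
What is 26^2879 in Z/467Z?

2879 in binary is 101100111111, i.e. 2879 = 2048 + 512 + 256 + 32 + 16 + 8 + 4 + 2 + 1.
26^1 ≡ 26 (mod 467)
26^2 ≡ 26^2 = 676 ≡ 209 (mod 467)
26^4 ≡ 209^2 = 43681 ≡ 250 (mod 467)
26^8 ≡ 250^2 = 62500 ≡ 389 (mod 467)
26^16 ≡ 389^2 = 151321 ≡ 13 (mod 467)
26^32 ≡ 13^2 = 169 (mod 467)
26^64 ≡ 169^2 = 28561 ≡ 74 (mod 467)
26^128 ≡ 74^2 = 5476 ≡ 339 (mod 467)
26^256 ≡ 339^2 = 114921 ≡ 39 (mod 467)
26^512 ≡ 39^2 = 1521 ≡ 120 (mod 467)
26^1024 ≡ 120^2 = 14400 ≡ 390 (mod 467)
26^2048 ≡ 390^2 = 152100 ≡ 325 (mod 467)
26^2879 = 26^2048 * 26^512 * 26^256 * 26^32 * 26^16 * 26^8 * 26^4 * 26^2 * 26^1 ≡ 325 * 120 * 39 * 169 * 13 * 389 * 250 * 209 * 26 (mod 467).
Accumulate the product:
325 * 120 = 39000 ≡ 239
239 * 39 = 9321 ≡ 448
448 * 169 = 75712 ≡ 58
58 * 13 = 754 ≡ 287
287 * 389 = 111643 ≡ 30
30 * 250 = 7500 ≡ 28
28 * 209 = 5852 ≡ 248
248 * 26 = 6448 ≡ 377

377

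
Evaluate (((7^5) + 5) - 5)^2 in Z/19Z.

(7)^5 ≡ 11 (mod 19)
11 + 5 = 16
16 - 5 = 11
(11)^2 ≡ 7 (mod 19)

7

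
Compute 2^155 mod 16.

2^1 ≡ 2 (mod 16)
2^2 ≡ 2^2 = 4 (mod 16)
2^4 ≡ 4^2 = 16 ≡ 0 (mod 16)
2^8 ≡ 0^2 = 0 (mod 16)
2^16 ≡ 0^2 = 0 (mod 16)
2^32 ≡ 0^2 = 0 (mod 16)
2^64 ≡ 0^2 = 0 (mod 16)
2^128 ≡ 0^2 = 0 (mod 16)
2^155 = 2^128 * 2^16 * 2^8 * 2^2 * 2^1 ≡ 0 * 0 * 0 * 4 * 2 (mod 16).
Accumulate the product:
0 * 0 = 0
0 * 0 = 0
0 * 4 = 0
0 * 2 = 0

0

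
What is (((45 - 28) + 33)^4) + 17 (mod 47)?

4

45 - 28 = 17
17 + 33 = 50 ≡ 3 (mod 47)
(3)^4 ≡ 34 (mod 47)
34 + 17 = 51 ≡ 4 (mod 47)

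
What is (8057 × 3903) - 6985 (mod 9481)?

490

8057 × 3903 = 31446471 ≡ 7475 (mod 9481)
7475 - 6985 = 490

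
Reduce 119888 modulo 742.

426

119888 = 161·742 + 426, so 119888 ≡ 426 (mod 742).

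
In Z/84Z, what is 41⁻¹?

84 = 2*41 + 2
41 = 20*2 + 1
2 = 2*1 + 0
gcd(41, 84) = 1, so the inverse exists.
Bézout: 1 = −20*84 + 41*41.
So 41⁻¹ ≡ 41 (mod 84).

41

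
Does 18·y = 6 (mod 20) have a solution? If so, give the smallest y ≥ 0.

7

gcd(18, 20) = 2, and 2 | 6, so solutions exist.
Divide through by 2: 9·y ≡ 3 (mod 10).
9⁻¹ ≡ 9 (mod 10).
y ≡ 9·3 ≡ 7 (mod 10).
The smallest non-negative solution is y = 7.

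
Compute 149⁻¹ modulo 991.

286

Run the extended Euclidean algorithm:
991 = 6·149 + 97
149 = 1·97 + 52
97 = 1·52 + 45
52 = 1·45 + 7
45 = 6·7 + 3
7 = 2·3 + 1
3 = 3·1 + 0
gcd(149, 991) = 1, so the inverse exists.
Bézout: 1 = −43·991 + 286·149.
So 149⁻¹ ≡ 286 (mod 991).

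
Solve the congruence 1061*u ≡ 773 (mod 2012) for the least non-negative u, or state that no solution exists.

325

gcd(1061, 2012) = 1, so a unique solution mod 2012 exists.
1061⁻¹ ≡ 1445 (mod 2012).
u ≡ 1445*773 ≡ 325 (mod 2012).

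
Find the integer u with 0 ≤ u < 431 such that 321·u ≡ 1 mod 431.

By the extended Euclidean algorithm:
431 = 1·321 + 110
321 = 2·110 + 101
110 = 1·101 + 9
101 = 11·9 + 2
9 = 4·2 + 1
2 = 2·1 + 0
gcd(321, 431) = 1, so the inverse exists.
Bézout: 1 = 143·431 − 192·321.
So 321⁻¹ ≡ −192 ≡ 239 (mod 431).

239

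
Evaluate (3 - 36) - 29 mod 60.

3 - 36 = -33 ≡ 27 (mod 60)
27 - 29 = -2 ≡ 58 (mod 60)

58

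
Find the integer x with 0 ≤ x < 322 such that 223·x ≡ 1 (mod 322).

Run the extended Euclidean algorithm:
322 = 1×223 + 99
223 = 2×99 + 25
99 = 3×25 + 24
25 = 1×24 + 1
24 = 24×1 + 0
gcd(223, 322) = 1, so the inverse exists.
Back-substitute for 1:
1 = 1×25 − 1×24
  = −1×99 + 4×25
  = 4×223 − 9×99
  = −9×322 + 13×223
So 223⁻¹ ≡ 13 (mod 322).

13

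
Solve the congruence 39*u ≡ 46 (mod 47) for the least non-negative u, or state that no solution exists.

gcd(39, 47) = 1, so a unique solution mod 47 exists.
39⁻¹ ≡ 41 (mod 47).
u ≡ 41*46 ≡ 6 (mod 47).

6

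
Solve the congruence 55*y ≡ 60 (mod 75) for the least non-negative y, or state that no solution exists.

gcd(55, 75) = 5, and 5 | 60, so solutions exist.
Divide through by 5: 11*y ≡ 12 mod 15.
11⁻¹ ≡ 11 (mod 15).
y ≡ 11*12 ≡ 12 (mod 15).
The smallest non-negative solution is y = 12.

12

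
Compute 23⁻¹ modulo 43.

Run the extended Euclidean algorithm:
43 = 1*23 + 20
23 = 1*20 + 3
20 = 6*3 + 2
3 = 1*2 + 1
2 = 2*1 + 0
gcd(23, 43) = 1, so the inverse exists.
Bézout: 1 = −8*43 + 15*23.
So 23⁻¹ ≡ 15 (mod 43).

15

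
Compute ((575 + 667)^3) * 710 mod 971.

575 + 667 = 1242 ≡ 271 (mod 971)
(271)^3 ≡ 895 (mod 971)
895 * 710 = 635450 ≡ 416 (mod 971)

416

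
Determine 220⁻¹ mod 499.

93

Apply the Euclidean algorithm and back-substitute:
499 = 2×220 + 59
220 = 3×59 + 43
59 = 1×43 + 16
43 = 2×16 + 11
16 = 1×11 + 5
11 = 2×5 + 1
5 = 5×1 + 0
gcd(220, 499) = 1, so the inverse exists.
Back-substitute for 1:
1 = 1×11 − 2×5
  = −2×16 + 3×11
  = 3×43 − 8×16
  = −8×59 + 11×43
  = 11×220 − 41×59
  = −41×499 + 93×220
So 220⁻¹ ≡ 93 (mod 499).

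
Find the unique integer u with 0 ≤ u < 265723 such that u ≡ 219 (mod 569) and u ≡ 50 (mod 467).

137348

569⁻¹ mod 467: 569·87 ≡ 1 (mod 467), so 569⁻¹ ≡ 87.
u = 219 + 569·((50 − 219)·87 mod 467) = 219 + 569·241 = 137348.
Check: 137348 mod 569 = 219, 137348 mod 467 = 50. ✓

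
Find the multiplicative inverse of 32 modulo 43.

By the extended Euclidean algorithm:
43 = 1·32 + 11
32 = 2·11 + 10
11 = 1·10 + 1
10 = 10·1 + 0
gcd(32, 43) = 1, so the inverse exists.
Back-substitute for 1:
1 = 1·11 − 1·10
  = −1·32 + 3·11
  = 3·43 − 4·32
So 32⁻¹ ≡ −4 ≡ 39 (mod 43).

39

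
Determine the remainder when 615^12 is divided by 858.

12 in binary is 1100, i.e. 12 = 8 + 4.
615^1 ≡ 615 (mod 858)
615^2 ≡ 615^2 = 378225 ≡ 705 (mod 858)
615^4 ≡ 705^2 = 497025 ≡ 243 (mod 858)
615^8 ≡ 243^2 = 59049 ≡ 705 (mod 858)
615^12 = 615^8 * 615^4 ≡ 705 * 243 (mod 858).
705 * 243 = 171315 ≡ 573 (mod 858).

573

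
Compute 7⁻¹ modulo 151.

108

Apply the Euclidean algorithm and back-substitute:
151 = 21×7 + 4
7 = 1×4 + 3
4 = 1×3 + 1
3 = 3×1 + 0
gcd(7, 151) = 1, so the inverse exists.
Back-substitute for 1:
1 = 1×4 − 1×3
  = −1×7 + 2×4
  = 2×151 − 43×7
So 7⁻¹ ≡ −43 ≡ 108 (mod 151).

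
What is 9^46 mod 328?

46 in binary is 101110, i.e. 46 = 32 + 8 + 4 + 2.
9^1 ≡ 9 (mod 328)
9^2 ≡ 9^2 = 81 (mod 328)
9^4 ≡ 81^2 = 6561 ≡ 1 (mod 328)
9^8 ≡ 1^2 = 1 (mod 328)
9^16 ≡ 1^2 = 1 (mod 328)
9^32 ≡ 1^2 = 1 (mod 328)
9^46 = 9^32 * 9^8 * 9^4 * 9^2 ≡ 1 * 1 * 1 * 81 (mod 328).
Accumulate the product:
1 * 1 = 1
1 * 1 = 1
1 * 81 = 81

81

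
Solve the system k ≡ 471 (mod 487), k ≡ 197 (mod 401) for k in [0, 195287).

85209

487⁻¹ mod 401: 487×14 ≡ 1 (mod 401), so 487⁻¹ ≡ 14.
k = 471 + 487×((197 − 471)×14 mod 401) = 471 + 487×174 = 85209.
Check: 85209 mod 487 = 471, 85209 mod 401 = 197. ✓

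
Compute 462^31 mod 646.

346

Compute successive squares:
462^1 ≡ 462 (mod 646)
462^2 ≡ 462^2 = 213444 ≡ 264 (mod 646)
462^4 ≡ 264^2 = 69696 ≡ 574 (mod 646)
462^8 ≡ 574^2 = 329476 ≡ 16 (mod 646)
462^16 ≡ 16^2 = 256 (mod 646)
462^31 = 462^16 * 462^8 * 462^4 * 462^2 * 462^1 ≡ 256 * 16 * 574 * 264 * 462 (mod 646).
Accumulate the product:
256 * 16 = 4096 ≡ 220
220 * 574 = 126280 ≡ 310
310 * 264 = 81840 ≡ 444
444 * 462 = 205128 ≡ 346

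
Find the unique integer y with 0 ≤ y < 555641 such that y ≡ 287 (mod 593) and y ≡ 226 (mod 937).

593⁻¹ mod 937: 593·286 ≡ 1 (mod 937), so 593⁻¹ ≡ 286.
y = 287 + 593·((226 − 287)·286 mod 937) = 287 + 593·357 = 211988.

211988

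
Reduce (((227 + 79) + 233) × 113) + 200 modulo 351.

33

227 + 79 = 306
306 + 233 = 539 ≡ 188 (mod 351)
188 × 113 = 21244 ≡ 184 (mod 351)
184 + 200 = 384 ≡ 33 (mod 351)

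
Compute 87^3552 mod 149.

1

Compute successive squares:
3552 in binary is 110111100000, i.e. 3552 = 2048 + 1024 + 256 + 128 + 64 + 32.
87^1 ≡ 87 (mod 149)
87^2 ≡ 87^2 = 7569 ≡ 119 (mod 149)
87^4 ≡ 119^2 = 14161 ≡ 6 (mod 149)
87^8 ≡ 6^2 = 36 (mod 149)
87^16 ≡ 36^2 = 1296 ≡ 104 (mod 149)
87^32 ≡ 104^2 = 10816 ≡ 88 (mod 149)
87^64 ≡ 88^2 = 7744 ≡ 145 (mod 149)
87^128 ≡ 145^2 = 21025 ≡ 16 (mod 149)
87^256 ≡ 16^2 = 256 ≡ 107 (mod 149)
87^512 ≡ 107^2 = 11449 ≡ 125 (mod 149)
87^1024 ≡ 125^2 = 15625 ≡ 129 (mod 149)
87^2048 ≡ 129^2 = 16641 ≡ 102 (mod 149)
87^3552 = 87^2048 × 87^1024 × 87^256 × 87^128 × 87^64 × 87^32 ≡ 102 × 129 × 107 × 16 × 145 × 88 (mod 149).
Accumulate the product:
102 × 129 = 13158 ≡ 46
46 × 107 = 4922 ≡ 5
5 × 16 = 80
80 × 145 = 11600 ≡ 127
127 × 88 = 11176 ≡ 1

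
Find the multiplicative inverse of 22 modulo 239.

239 = 10*22 + 19
22 = 1*19 + 3
19 = 6*3 + 1
3 = 3*1 + 0
gcd(22, 239) = 1, so the inverse exists.
Back-substitute for 1:
1 = 1*19 − 6*3
  = −6*22 + 7*19
  = 7*239 − 76*22
So 22⁻¹ ≡ −76 ≡ 163 (mod 239).

163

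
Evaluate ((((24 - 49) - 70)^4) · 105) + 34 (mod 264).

19

24 - 49 = -25 ≡ 239 (mod 264)
239 - 70 = 169
(169)^4 ≡ 25 (mod 264)
25 · 105 = 2625 ≡ 249 (mod 264)
249 + 34 = 283 ≡ 19 (mod 264)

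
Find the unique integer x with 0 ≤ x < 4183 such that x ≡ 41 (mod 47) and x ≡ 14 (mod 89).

47⁻¹ mod 89: 47×36 ≡ 1 (mod 89), so 47⁻¹ ≡ 36.
x = 41 + 47×((14 − 41)×36 mod 89) = 41 + 47×7 = 370.

370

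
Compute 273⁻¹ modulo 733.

733 = 2×273 + 187
273 = 1×187 + 86
187 = 2×86 + 15
86 = 5×15 + 11
15 = 1×11 + 4
11 = 2×4 + 3
4 = 1×3 + 1
3 = 3×1 + 0
gcd(273, 733) = 1, so the inverse exists.
Bézout: 1 = 73×733 − 196×273.
So 273⁻¹ ≡ −196 ≡ 537 (mod 733).

537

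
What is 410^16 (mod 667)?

219

By square-and-multiply:
410^1 ≡ 410 (mod 667)
410^2 ≡ 410^2 = 168100 ≡ 16 (mod 667)
410^4 ≡ 16^2 = 256 (mod 667)
410^8 ≡ 256^2 = 65536 ≡ 170 (mod 667)
410^16 ≡ 170^2 = 28900 ≡ 219 (mod 667)
So 410^16 ≡ 219 (mod 667).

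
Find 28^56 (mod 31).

18

Compute successive squares:
28^1 ≡ 28 (mod 31)
28^2 ≡ 28^2 = 784 ≡ 9 (mod 31)
28^4 ≡ 9^2 = 81 ≡ 19 (mod 31)
28^8 ≡ 19^2 = 361 ≡ 20 (mod 31)
28^16 ≡ 20^2 = 400 ≡ 28 (mod 31)
28^32 ≡ 28^2 = 784 ≡ 9 (mod 31)
28^56 = 28^32 · 28^16 · 28^8 ≡ 9 · 28 · 20 (mod 31).
Accumulate the product:
9 · 28 = 252 ≡ 4
4 · 20 = 80 ≡ 18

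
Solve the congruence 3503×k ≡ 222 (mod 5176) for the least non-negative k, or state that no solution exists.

1290

gcd(3503, 5176) = 1, so a unique solution mod 5176 exists.
3503⁻¹ ≡ 1055 (mod 5176).
k ≡ 1055×222 ≡ 1290 (mod 5176).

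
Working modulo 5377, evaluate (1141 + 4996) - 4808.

1329

1141 + 4996 = 6137 ≡ 760 (mod 5377)
760 - 4808 = -4048 ≡ 1329 (mod 5377)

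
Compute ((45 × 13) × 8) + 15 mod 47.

45 × 13 = 585 ≡ 21 (mod 47)
21 × 8 = 168 ≡ 27 (mod 47)
27 + 15 = 42

42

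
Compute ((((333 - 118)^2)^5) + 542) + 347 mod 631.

467

333 - 118 = 215
(215)^2 ≡ 162 (mod 631)
(162)^5 ≡ 209 (mod 631)
209 + 542 = 751 ≡ 120 (mod 631)
120 + 347 = 467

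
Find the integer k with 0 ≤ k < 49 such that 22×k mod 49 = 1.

49 = 2·22 + 5
22 = 4·5 + 2
5 = 2·2 + 1
2 = 2·1 + 0
gcd(22, 49) = 1, so the inverse exists.
Bézout: 1 = 9·49 − 20·22.
So 22⁻¹ ≡ −20 ≡ 29 (mod 49).

29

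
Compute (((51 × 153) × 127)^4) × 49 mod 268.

51 × 153 = 7803 ≡ 31 (mod 268)
31 × 127 = 3937 ≡ 185 (mod 268)
(185)^4 ≡ 77 (mod 268)
77 × 49 = 3773 ≡ 21 (mod 268)

21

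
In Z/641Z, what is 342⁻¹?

328

By the extended Euclidean algorithm:
641 = 1*342 + 299
342 = 1*299 + 43
299 = 6*43 + 41
43 = 1*41 + 2
41 = 20*2 + 1
2 = 2*1 + 0
gcd(342, 641) = 1, so the inverse exists.
Bézout: 1 = 167*641 − 313*342.
So 342⁻¹ ≡ −313 ≡ 328 (mod 641).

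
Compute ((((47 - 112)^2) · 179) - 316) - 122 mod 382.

241

47 - 112 = -65 ≡ 317 (mod 382)
(317)^2 ≡ 23 (mod 382)
23 · 179 = 4117 ≡ 297 (mod 382)
297 - 316 = -19 ≡ 363 (mod 382)
363 - 122 = 241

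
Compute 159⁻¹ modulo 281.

281 = 1×159 + 122
159 = 1×122 + 37
122 = 3×37 + 11
37 = 3×11 + 4
11 = 2×4 + 3
4 = 1×3 + 1
3 = 3×1 + 0
gcd(159, 281) = 1, so the inverse exists.
Bézout: 1 = −43×281 + 76×159.
So 159⁻¹ ≡ 76 (mod 281).

76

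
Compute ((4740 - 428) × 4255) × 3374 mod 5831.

4740 - 428 = 4312
4312 × 4255 = 18347560 ≡ 3234 (mod 5831)
3234 × 3374 = 10911516 ≡ 1715 (mod 5831)

1715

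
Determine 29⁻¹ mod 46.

Run the extended Euclidean algorithm:
46 = 1·29 + 17
29 = 1·17 + 12
17 = 1·12 + 5
12 = 2·5 + 2
5 = 2·2 + 1
2 = 2·1 + 0
gcd(29, 46) = 1, so the inverse exists.
Back-substitute for 1:
1 = 1·5 − 2·2
  = −2·12 + 5·5
  = 5·17 − 7·12
  = −7·29 + 12·17
  = 12·46 − 19·29
So 29⁻¹ ≡ −19 ≡ 27 (mod 46).

27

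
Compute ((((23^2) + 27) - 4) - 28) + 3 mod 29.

(23)^2 ≡ 7 (mod 29)
7 + 27 = 34 ≡ 5 (mod 29)
5 - 4 = 1
1 - 28 = -27 ≡ 2 (mod 29)
2 + 3 = 5

5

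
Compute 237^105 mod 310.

187

By square-and-multiply:
105 in binary is 1101001, i.e. 105 = 64 + 32 + 8 + 1.
237^1 ≡ 237 (mod 310)
237^2 ≡ 237^2 = 56169 ≡ 59 (mod 310)
237^4 ≡ 59^2 = 3481 ≡ 71 (mod 310)
237^8 ≡ 71^2 = 5041 ≡ 81 (mod 310)
237^16 ≡ 81^2 = 6561 ≡ 51 (mod 310)
237^32 ≡ 51^2 = 2601 ≡ 121 (mod 310)
237^64 ≡ 121^2 = 14641 ≡ 71 (mod 310)
237^105 = 237^64 × 237^32 × 237^8 × 237^1 ≡ 71 × 121 × 81 × 237 (mod 310).
Accumulate the product:
71 × 121 = 8591 ≡ 221
221 × 81 = 17901 ≡ 231
231 × 237 = 54747 ≡ 187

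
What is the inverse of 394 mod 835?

604

835 = 2*394 + 47
394 = 8*47 + 18
47 = 2*18 + 11
18 = 1*11 + 7
11 = 1*7 + 4
7 = 1*4 + 3
4 = 1*3 + 1
3 = 3*1 + 0
gcd(394, 835) = 1, so the inverse exists.
Back-substitute for 1:
1 = 1*4 − 1*3
  = −1*7 + 2*4
  = 2*11 − 3*7
  = −3*18 + 5*11
  = 5*47 − 13*18
  = −13*394 + 109*47
  = 109*835 − 231*394
So 394⁻¹ ≡ −231 ≡ 604 (mod 835).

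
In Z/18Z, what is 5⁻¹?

By the extended Euclidean algorithm:
18 = 3×5 + 3
5 = 1×3 + 2
3 = 1×2 + 1
2 = 2×1 + 0
gcd(5, 18) = 1, so the inverse exists.
Back-substitute for 1:
1 = 1×3 − 1×2
  = −1×5 + 2×3
  = 2×18 − 7×5
So 5⁻¹ ≡ −7 ≡ 11 (mod 18).

11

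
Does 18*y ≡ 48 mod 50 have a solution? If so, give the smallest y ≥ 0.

11

gcd(18, 50) = 2, and 2 | 48, so solutions exist.
Divide through by 2: 9*y ≡ 24 mod 25.
9⁻¹ ≡ 14 (mod 25).
y ≡ 14*24 ≡ 11 (mod 25).
The smallest non-negative solution is y = 11.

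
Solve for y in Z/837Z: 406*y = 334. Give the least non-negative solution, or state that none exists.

442

gcd(406, 837) = 1, so a unique solution mod 837 exists.
406⁻¹ ≡ 703 (mod 837).
y ≡ 703*334 ≡ 442 (mod 837).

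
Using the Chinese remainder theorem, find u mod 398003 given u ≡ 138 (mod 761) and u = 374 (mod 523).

761⁻¹ mod 523: 761×178 ≡ 1 (mod 523), so 761⁻¹ ≡ 178.
u = 138 + 761×((374 − 138)×178 mod 523) = 138 + 761×168 = 127986.
Check: 127986 mod 761 = 138, 127986 mod 523 = 374. ✓

127986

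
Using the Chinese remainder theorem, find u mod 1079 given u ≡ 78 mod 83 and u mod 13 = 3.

83⁻¹ mod 13: 83×8 ≡ 1 (mod 13), so 83⁻¹ ≡ 8.
u = 78 + 83×((3 − 78)×8 mod 13) = 78 + 83×11 = 991.

991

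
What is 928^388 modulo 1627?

416

388 in binary is 110000100, i.e. 388 = 256 + 128 + 4.
928^1 ≡ 928 (mod 1627)
928^2 ≡ 928^2 = 861184 ≡ 501 (mod 1627)
928^4 ≡ 501^2 = 251001 ≡ 443 (mod 1627)
928^8 ≡ 443^2 = 196249 ≡ 1009 (mod 1627)
928^16 ≡ 1009^2 = 1018081 ≡ 1206 (mod 1627)
928^32 ≡ 1206^2 = 1454436 ≡ 1525 (mod 1627)
928^64 ≡ 1525^2 = 2325625 ≡ 642 (mod 1627)
928^128 ≡ 642^2 = 412164 ≡ 533 (mod 1627)
928^256 ≡ 533^2 = 284089 ≡ 991 (mod 1627)
928^388 = 928^256 * 928^128 * 928^4 ≡ 991 * 533 * 443 (mod 1627).
Accumulate the product:
991 * 533 = 528203 ≡ 1055
1055 * 443 = 467365 ≡ 416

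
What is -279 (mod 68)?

-279 = -5*68 + 61, so -279 ≡ 61 (mod 68).

61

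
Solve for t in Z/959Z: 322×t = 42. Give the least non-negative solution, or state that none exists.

gcd(322, 959) = 7, and 7 | 42, so solutions exist.
Divide through by 7: 46×t ≡ 6 mod 137.
46⁻¹ ≡ 3 (mod 137).
t ≡ 3×6 ≡ 18 (mod 137).
The smallest non-negative solution is t = 18.

18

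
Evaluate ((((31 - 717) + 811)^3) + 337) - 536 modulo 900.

826

31 - 717 = -686 ≡ 214 (mod 900)
214 + 811 = 1025 ≡ 125 (mod 900)
(125)^3 ≡ 125 (mod 900)
125 + 337 = 462
462 - 536 = -74 ≡ 826 (mod 900)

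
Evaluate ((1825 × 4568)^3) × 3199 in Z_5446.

1825 × 4568 = 8336600 ≡ 4220 (mod 5446)
(4220)^3 ≡ 2736 (mod 5446)
2736 × 3199 = 8752464 ≡ 742 (mod 5446)

742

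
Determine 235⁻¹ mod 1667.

227

Run the extended Euclidean algorithm:
1667 = 7·235 + 22
235 = 10·22 + 15
22 = 1·15 + 7
15 = 2·7 + 1
7 = 7·1 + 0
gcd(235, 1667) = 1, so the inverse exists.
Bézout: 1 = −32·1667 + 227·235.
So 235⁻¹ ≡ 227 (mod 1667).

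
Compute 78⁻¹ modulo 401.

36

By the extended Euclidean algorithm:
401 = 5×78 + 11
78 = 7×11 + 1
11 = 11×1 + 0
gcd(78, 401) = 1, so the inverse exists.
Bézout: 1 = −7×401 + 36×78.
So 78⁻¹ ≡ 36 (mod 401).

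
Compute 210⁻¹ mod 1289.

1111

By the extended Euclidean algorithm:
1289 = 6*210 + 29
210 = 7*29 + 7
29 = 4*7 + 1
7 = 7*1 + 0
gcd(210, 1289) = 1, so the inverse exists.
Back-substitute for 1:
1 = 1*29 − 4*7
  = −4*210 + 29*29
  = 29*1289 − 178*210
So 210⁻¹ ≡ −178 ≡ 1111 (mod 1289).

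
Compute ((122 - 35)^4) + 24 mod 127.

122 - 35 = 87
(87)^4 ≡ 61 (mod 127)
61 + 24 = 85

85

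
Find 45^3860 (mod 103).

55

Compute successive squares:
3860 in binary is 111100010100, i.e. 3860 = 2048 + 1024 + 512 + 256 + 16 + 4.
45^1 ≡ 45 (mod 103)
45^2 ≡ 45^2 = 2025 ≡ 68 (mod 103)
45^4 ≡ 68^2 = 4624 ≡ 92 (mod 103)
45^8 ≡ 92^2 = 8464 ≡ 18 (mod 103)
45^16 ≡ 18^2 = 324 ≡ 15 (mod 103)
45^32 ≡ 15^2 = 225 ≡ 19 (mod 103)
45^64 ≡ 19^2 = 361 ≡ 52 (mod 103)
45^128 ≡ 52^2 = 2704 ≡ 26 (mod 103)
45^256 ≡ 26^2 = 676 ≡ 58 (mod 103)
45^512 ≡ 58^2 = 3364 ≡ 68 (mod 103)
45^1024 ≡ 68^2 = 4624 ≡ 92 (mod 103)
45^2048 ≡ 92^2 = 8464 ≡ 18 (mod 103)
45^3860 = 45^2048 × 45^1024 × 45^512 × 45^256 × 45^16 × 45^4 ≡ 18 × 92 × 68 × 58 × 15 × 92 (mod 103).
Accumulate the product:
18 × 92 = 1656 ≡ 8
8 × 68 = 544 ≡ 29
29 × 58 = 1682 ≡ 34
34 × 15 = 510 ≡ 98
98 × 92 = 9016 ≡ 55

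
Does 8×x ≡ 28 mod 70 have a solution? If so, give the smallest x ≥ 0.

21

gcd(8, 70) = 2, and 2 | 28, so solutions exist.
Divide through by 2: 4×x ≡ 14 (mod 35).
4⁻¹ ≡ 9 (mod 35).
x ≡ 9×14 ≡ 21 (mod 35).
The smallest non-negative solution is x = 21.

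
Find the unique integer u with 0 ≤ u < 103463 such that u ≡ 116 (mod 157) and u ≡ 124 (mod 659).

13304

157⁻¹ mod 659: 157*340 ≡ 1 (mod 659), so 157⁻¹ ≡ 340.
u = 116 + 157*((124 − 116)*340 mod 659) = 116 + 157*84 = 13304.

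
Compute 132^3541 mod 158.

By square-and-multiply:
3541 in binary is 110111010101, i.e. 3541 = 2048 + 1024 + 256 + 128 + 64 + 16 + 4 + 1.
132^1 ≡ 132 (mod 158)
132^2 ≡ 132^2 = 17424 ≡ 44 (mod 158)
132^4 ≡ 44^2 = 1936 ≡ 40 (mod 158)
132^8 ≡ 40^2 = 1600 ≡ 20 (mod 158)
132^16 ≡ 20^2 = 400 ≡ 84 (mod 158)
132^32 ≡ 84^2 = 7056 ≡ 104 (mod 158)
132^64 ≡ 104^2 = 10816 ≡ 72 (mod 158)
132^128 ≡ 72^2 = 5184 ≡ 128 (mod 158)
132^256 ≡ 128^2 = 16384 ≡ 110 (mod 158)
132^512 ≡ 110^2 = 12100 ≡ 92 (mod 158)
132^1024 ≡ 92^2 = 8464 ≡ 90 (mod 158)
132^2048 ≡ 90^2 = 8100 ≡ 42 (mod 158)
132^3541 = 132^2048 × 132^1024 × 132^256 × 132^128 × 132^64 × 132^16 × 132^4 × 132^1 ≡ 42 × 90 × 110 × 128 × 72 × 84 × 40 × 132 (mod 158).
Accumulate the product:
42 × 90 = 3780 ≡ 146
146 × 110 = 16060 ≡ 102
102 × 128 = 13056 ≡ 100
100 × 72 = 7200 ≡ 90
90 × 84 = 7560 ≡ 134
134 × 40 = 5360 ≡ 146
146 × 132 = 19272 ≡ 154

154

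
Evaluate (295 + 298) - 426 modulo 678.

295 + 298 = 593
593 - 426 = 167

167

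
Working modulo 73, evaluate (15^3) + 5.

(15)^3 ≡ 17 (mod 73)
17 + 5 = 22

22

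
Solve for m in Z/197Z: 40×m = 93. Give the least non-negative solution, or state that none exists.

gcd(40, 197) = 1, so a unique solution mod 197 exists.
40⁻¹ ≡ 133 (mod 197).
m ≡ 133×93 ≡ 155 (mod 197).

155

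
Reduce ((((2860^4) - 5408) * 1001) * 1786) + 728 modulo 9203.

1704

(2860)^4 ≡ 6955 (mod 9203)
6955 - 5408 = 1547
1547 * 1001 = 1548547 ≡ 2443 (mod 9203)
2443 * 1786 = 4363198 ≡ 976 (mod 9203)
976 + 728 = 1704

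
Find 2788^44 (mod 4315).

576

Compute successive squares:
2788^1 ≡ 2788 (mod 4315)
2788^2 ≡ 2788^2 = 7772944 ≡ 1629 (mod 4315)
2788^4 ≡ 1629^2 = 2653641 ≡ 4231 (mod 4315)
2788^8 ≡ 4231^2 = 17901361 ≡ 2741 (mod 4315)
2788^16 ≡ 2741^2 = 7513081 ≡ 666 (mod 4315)
2788^32 ≡ 666^2 = 443556 ≡ 3426 (mod 4315)
2788^44 = 2788^32 · 2788^8 · 2788^4 ≡ 3426 · 2741 · 4231 (mod 4315).
Accumulate the product:
3426 · 2741 = 9390666 ≡ 1226
1226 · 4231 = 5187206 ≡ 576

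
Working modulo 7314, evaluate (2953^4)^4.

(2953)^4 ≡ 3985 (mod 7314)
(3985)^4 ≡ 3481 (mod 7314)

3481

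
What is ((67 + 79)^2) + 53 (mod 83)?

67 + 79 = 146 ≡ 63 (mod 83)
(63)^2 ≡ 68 (mod 83)
68 + 53 = 121 ≡ 38 (mod 83)

38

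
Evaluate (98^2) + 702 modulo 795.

766

(98)^2 ≡ 64 (mod 795)
64 + 702 = 766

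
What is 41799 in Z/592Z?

359

41799 = 70·592 + 359, so 41799 ≡ 359 (mod 592).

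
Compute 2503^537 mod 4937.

537 in binary is 1000011001, i.e. 537 = 512 + 16 + 8 + 1.
2503^1 ≡ 2503 (mod 4937)
2503^2 ≡ 2503^2 = 6265009 ≡ 4893 (mod 4937)
2503^4 ≡ 4893^2 = 23941449 ≡ 1936 (mod 4937)
2503^8 ≡ 1936^2 = 3748096 ≡ 913 (mod 4937)
2503^16 ≡ 913^2 = 833569 ≡ 4153 (mod 4937)
2503^32 ≡ 4153^2 = 17247409 ≡ 2468 (mod 4937)
2503^64 ≡ 2468^2 = 6091024 ≡ 3703 (mod 4937)
2503^128 ≡ 3703^2 = 13712209 ≡ 2160 (mod 4937)
2503^256 ≡ 2160^2 = 4665600 ≡ 135 (mod 4937)
2503^512 ≡ 135^2 = 18225 ≡ 3414 (mod 4937)
2503^537 = 2503^512 · 2503^16 · 2503^8 · 2503^1 ≡ 3414 · 4153 · 913 · 2503 (mod 4937).
Accumulate the product:
3414 · 4153 = 14178342 ≡ 4215
4215 · 913 = 3848295 ≡ 2372
2372 · 2503 = 5937116 ≡ 2842

2842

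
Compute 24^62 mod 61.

27

Compute successive squares:
62 in binary is 111110, i.e. 62 = 32 + 16 + 8 + 4 + 2.
24^1 ≡ 24 (mod 61)
24^2 ≡ 24^2 = 576 ≡ 27 (mod 61)
24^4 ≡ 27^2 = 729 ≡ 58 (mod 61)
24^8 ≡ 58^2 = 3364 ≡ 9 (mod 61)
24^16 ≡ 9^2 = 81 ≡ 20 (mod 61)
24^32 ≡ 20^2 = 400 ≡ 34 (mod 61)
24^62 = 24^32 · 24^16 · 24^8 · 24^4 · 24^2 ≡ 34 · 20 · 9 · 58 · 27 (mod 61).
Accumulate the product:
34 · 20 = 680 ≡ 9
9 · 9 = 81 ≡ 20
20 · 58 = 1160 ≡ 1
1 · 27 = 27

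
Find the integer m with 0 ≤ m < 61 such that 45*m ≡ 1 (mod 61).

Run the extended Euclidean algorithm:
61 = 1×45 + 16
45 = 2×16 + 13
16 = 1×13 + 3
13 = 4×3 + 1
3 = 3×1 + 0
gcd(45, 61) = 1, so the inverse exists.
Bézout: 1 = −14×61 + 19×45.
So 45⁻¹ ≡ 19 (mod 61).

19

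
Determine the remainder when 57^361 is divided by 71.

Using repeated squaring:
57^1 ≡ 57 (mod 71)
57^2 ≡ 57^2 = 3249 ≡ 54 (mod 71)
57^4 ≡ 54^2 = 2916 ≡ 5 (mod 71)
57^8 ≡ 5^2 = 25 (mod 71)
57^16 ≡ 25^2 = 625 ≡ 57 (mod 71)
57^32 ≡ 57^2 = 3249 ≡ 54 (mod 71)
57^64 ≡ 54^2 = 2916 ≡ 5 (mod 71)
57^128 ≡ 5^2 = 25 (mod 71)
57^256 ≡ 25^2 = 625 ≡ 57 (mod 71)
57^361 = 57^256 · 57^64 · 57^32 · 57^8 · 57^1 ≡ 57 · 5 · 54 · 25 · 57 (mod 71).
Accumulate the product:
57 · 5 = 285 ≡ 1
1 · 54 = 54
54 · 25 = 1350 ≡ 1
1 · 57 = 57

57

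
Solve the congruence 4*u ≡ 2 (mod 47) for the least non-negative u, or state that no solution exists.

gcd(4, 47) = 1, so a unique solution mod 47 exists.
4⁻¹ ≡ 12 (mod 47).
u ≡ 12*2 ≡ 24 (mod 47).

24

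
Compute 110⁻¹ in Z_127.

112

By the extended Euclidean algorithm:
127 = 1*110 + 17
110 = 6*17 + 8
17 = 2*8 + 1
8 = 8*1 + 0
gcd(110, 127) = 1, so the inverse exists.
Back-substitute for 1:
1 = 1*17 − 2*8
  = −2*110 + 13*17
  = 13*127 − 15*110
So 110⁻¹ ≡ −15 ≡ 112 (mod 127).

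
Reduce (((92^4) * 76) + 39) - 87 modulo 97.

19

(92)^4 ≡ 43 (mod 97)
43 * 76 = 3268 ≡ 67 (mod 97)
67 + 39 = 106 ≡ 9 (mod 97)
9 - 87 = -78 ≡ 19 (mod 97)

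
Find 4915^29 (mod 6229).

2279

29 in binary is 11101, i.e. 29 = 16 + 8 + 4 + 1.
4915^1 ≡ 4915 (mod 6229)
4915^2 ≡ 4915^2 = 24157225 ≡ 1163 (mod 6229)
4915^4 ≡ 1163^2 = 1352569 ≡ 876 (mod 6229)
4915^8 ≡ 876^2 = 767376 ≡ 1209 (mod 6229)
4915^16 ≡ 1209^2 = 1461681 ≡ 4095 (mod 6229)
4915^29 = 4915^16 * 4915^8 * 4915^4 * 4915^1 ≡ 4095 * 1209 * 876 * 4915 (mod 6229).
Accumulate the product:
4095 * 1209 = 4950855 ≡ 5029
5029 * 876 = 4405404 ≡ 1501
1501 * 4915 = 7377415 ≡ 2279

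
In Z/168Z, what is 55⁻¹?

Run the extended Euclidean algorithm:
168 = 3·55 + 3
55 = 18·3 + 1
3 = 3·1 + 0
gcd(55, 168) = 1, so the inverse exists.
Bézout: 1 = −18·168 + 55·55.
So 55⁻¹ ≡ 55 (mod 168).

55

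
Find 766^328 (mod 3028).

328 in binary is 101001000, i.e. 328 = 256 + 64 + 8.
766^1 ≡ 766 (mod 3028)
766^2 ≡ 766^2 = 586756 ≡ 2352 (mod 3028)
766^4 ≡ 2352^2 = 5531904 ≡ 2776 (mod 3028)
766^8 ≡ 2776^2 = 7706176 ≡ 2944 (mod 3028)
766^16 ≡ 2944^2 = 8667136 ≡ 1000 (mod 3028)
766^32 ≡ 1000^2 = 1000000 ≡ 760 (mod 3028)
766^64 ≡ 760^2 = 577600 ≡ 2280 (mod 3028)
766^128 ≡ 2280^2 = 5198400 ≡ 2352 (mod 3028)
766^256 ≡ 2352^2 = 5531904 ≡ 2776 (mod 3028)
766^328 = 766^256 × 766^64 × 766^8 ≡ 2776 × 2280 × 2944 (mod 3028).
Accumulate the product:
2776 × 2280 = 6329280 ≡ 760
760 × 2944 = 2237440 ≡ 2776

2776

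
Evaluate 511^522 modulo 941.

522 in binary is 1000001010, i.e. 522 = 512 + 8 + 2.
511^1 ≡ 511 (mod 941)
511^2 ≡ 511^2 = 261121 ≡ 464 (mod 941)
511^4 ≡ 464^2 = 215296 ≡ 748 (mod 941)
511^8 ≡ 748^2 = 559504 ≡ 550 (mod 941)
511^16 ≡ 550^2 = 302500 ≡ 439 (mod 941)
511^32 ≡ 439^2 = 192721 ≡ 757 (mod 941)
511^64 ≡ 757^2 = 573049 ≡ 921 (mod 941)
511^128 ≡ 921^2 = 848241 ≡ 400 (mod 941)
511^256 ≡ 400^2 = 160000 ≡ 30 (mod 941)
511^512 ≡ 30^2 = 900 (mod 941)
511^522 = 511^512 × 511^8 × 511^2 ≡ 900 × 550 × 464 (mod 941).
Accumulate the product:
900 × 550 = 495000 ≡ 34
34 × 464 = 15776 ≡ 720

720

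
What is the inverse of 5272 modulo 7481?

Run the extended Euclidean algorithm:
7481 = 1*5272 + 2209
5272 = 2*2209 + 854
2209 = 2*854 + 501
854 = 1*501 + 353
501 = 1*353 + 148
353 = 2*148 + 57
148 = 2*57 + 34
57 = 1*34 + 23
34 = 1*23 + 11
23 = 2*11 + 1
11 = 11*1 + 0
gcd(5272, 7481) = 1, so the inverse exists.
Back-substitute for 1:
1 = 1*23 − 2*11
  = −2*34 + 3*23
  = 3*57 − 5*34
  = −5*148 + 13*57
  = 13*353 − 31*148
  = −31*501 + 44*353
  = 44*854 − 75*501
  = −75*2209 + 194*854
  = 194*5272 − 463*2209
  = −463*7481 + 657*5272
So 5272⁻¹ ≡ 657 (mod 7481).

657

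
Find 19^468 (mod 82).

Using repeated squaring:
19^1 ≡ 19 (mod 82)
19^2 ≡ 19^2 = 361 ≡ 33 (mod 82)
19^4 ≡ 33^2 = 1089 ≡ 23 (mod 82)
19^8 ≡ 23^2 = 529 ≡ 37 (mod 82)
19^16 ≡ 37^2 = 1369 ≡ 57 (mod 82)
19^32 ≡ 57^2 = 3249 ≡ 51 (mod 82)
19^64 ≡ 51^2 = 2601 ≡ 59 (mod 82)
19^128 ≡ 59^2 = 3481 ≡ 37 (mod 82)
19^256 ≡ 37^2 = 1369 ≡ 57 (mod 82)
19^468 = 19^256 * 19^128 * 19^64 * 19^16 * 19^4 ≡ 57 * 37 * 59 * 57 * 23 (mod 82).
Accumulate the product:
57 * 37 = 2109 ≡ 59
59 * 59 = 3481 ≡ 37
37 * 57 = 2109 ≡ 59
59 * 23 = 1357 ≡ 45

45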